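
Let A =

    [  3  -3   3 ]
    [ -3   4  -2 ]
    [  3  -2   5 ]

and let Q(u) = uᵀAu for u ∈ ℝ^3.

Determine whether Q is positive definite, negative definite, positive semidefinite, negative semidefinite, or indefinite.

positive definite

Leading principal minors: Δ_1 = 3, Δ_2 = 3, Δ_3 = 3.
All leading principal minors are positive, so by Sylvester's criterion Q is positive definite.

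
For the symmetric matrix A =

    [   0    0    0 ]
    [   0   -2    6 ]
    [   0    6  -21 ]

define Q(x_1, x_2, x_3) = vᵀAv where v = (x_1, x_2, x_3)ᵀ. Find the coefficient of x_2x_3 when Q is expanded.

12

The coefficient of x_2x_3 is A[2,3] + A[3,2] = 2·6 = 12.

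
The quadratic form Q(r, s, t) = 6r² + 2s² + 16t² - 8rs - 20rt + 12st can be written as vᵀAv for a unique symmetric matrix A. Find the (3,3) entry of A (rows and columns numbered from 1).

16

The coefficient of t² in Q is 16, and that is exactly A[3,3].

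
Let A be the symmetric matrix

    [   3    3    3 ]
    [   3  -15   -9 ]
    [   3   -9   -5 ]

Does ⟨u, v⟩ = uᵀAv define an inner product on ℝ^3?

Symmetric row and column elimination reduces A to a congruent diagonal form with pivots 3, -18, 0.
So there are 1 positive, 1 negative, 1 zero pivots.
Hence Q is indefinite.
⟨·,·⟩ is an inner product exactly when A is positive definite.

no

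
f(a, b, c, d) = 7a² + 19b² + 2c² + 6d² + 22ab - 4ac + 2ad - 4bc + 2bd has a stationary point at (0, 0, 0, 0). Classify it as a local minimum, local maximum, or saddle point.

The Hessian at the origin is H = [[14, 22, -4, 2], [22, 38, -4, 2], [-4, -4, 4, 0], [2, 2, 0, 12]].
Applying the same elementary operations to the rows and columns of H produces a congruent diagonal matrix with entries 14, 24/7, 4/3, 10.
That gives 4 positive pivots.
H is positive definite, so the origin is a strict local minimum.

local minimum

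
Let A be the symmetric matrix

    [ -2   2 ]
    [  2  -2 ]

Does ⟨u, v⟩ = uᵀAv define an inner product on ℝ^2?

no

Applying the same elementary operations to the rows and columns of A produces a congruent diagonal matrix with entries -2, 0.
Counting signs: 1 negative, 1 zero.
Hence Q is negative semidefinite.
⟨·,·⟩ is an inner product exactly when A is positive definite.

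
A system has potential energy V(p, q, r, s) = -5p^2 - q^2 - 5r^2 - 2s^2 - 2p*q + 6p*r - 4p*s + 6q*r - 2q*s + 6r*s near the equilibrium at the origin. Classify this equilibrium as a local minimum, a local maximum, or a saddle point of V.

The Hessian at the origin is H = [[-10, -2, 6, -4], [-2, -2, 6, -2], [6, 6, -10, 6], [-4, -2, 6, -4]].
Symmetric row and column elimination reduces H to a congruent diagonal form with pivots -10, -8/5, 8, -3/2.
Counting signs: 1 positive, 3 negative.
H is indefinite, so the origin is a saddle point.

saddle point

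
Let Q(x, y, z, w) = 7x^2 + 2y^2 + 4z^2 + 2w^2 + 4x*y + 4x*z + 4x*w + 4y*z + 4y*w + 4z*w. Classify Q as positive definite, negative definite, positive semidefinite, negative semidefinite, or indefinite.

positive semidefinite

The associated matrix is A = [[7, 2, 2, 2], [2, 2, 2, 2], [2, 2, 4, 2], [2, 2, 2, 2]].
Row-reducing A symmetrically gives the diagonal entries 7, 10/7, 2, 0.
That gives 3 positive, 1 zero pivots.
Hence Q is positive semidefinite.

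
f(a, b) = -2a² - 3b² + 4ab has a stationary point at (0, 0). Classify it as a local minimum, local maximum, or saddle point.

The Hessian at the origin is H = [[-4, 4], [4, -6]].
det H = -4·-6 − (4)² = 8 > 0 and H[1,1] = -4 < 0, so H is negative definite.
Therefore the origin is a local maximum.

local maximum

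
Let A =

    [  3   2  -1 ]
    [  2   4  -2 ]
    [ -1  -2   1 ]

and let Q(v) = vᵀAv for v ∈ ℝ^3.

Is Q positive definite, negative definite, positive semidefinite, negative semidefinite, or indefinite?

positive semidefinite

Symmetric row and column elimination reduces A to a congruent diagonal form with pivots 3, 8/3, 0.
That gives 2 positive, 1 zero pivots.
Hence Q is positive semidefinite.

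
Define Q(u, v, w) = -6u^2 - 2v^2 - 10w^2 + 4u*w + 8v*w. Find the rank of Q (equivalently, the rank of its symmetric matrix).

3

The symmetric matrix is A = [[-6, 0, 2], [0, -2, 4], [2, 4, -10]].
Row-reducing A symmetrically gives the diagonal entries -6, -2, -4/3.
So there are 3 negative pivots.
The rank is the number of nonzero pivots: 3.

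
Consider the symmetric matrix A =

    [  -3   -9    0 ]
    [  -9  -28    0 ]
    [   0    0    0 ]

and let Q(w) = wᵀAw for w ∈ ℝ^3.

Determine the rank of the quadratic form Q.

2

Symmetric row and column elimination reduces A to a congruent diagonal form with pivots -3, -1, 0.
So there are 2 negative, 1 zero pivots.
The rank is the number of nonzero pivots: 2.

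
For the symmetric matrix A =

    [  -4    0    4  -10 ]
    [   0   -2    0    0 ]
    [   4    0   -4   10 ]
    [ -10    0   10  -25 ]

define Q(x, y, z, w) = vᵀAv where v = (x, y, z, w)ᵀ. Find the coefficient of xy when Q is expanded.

The coefficient of xy is A[1,2] + A[2,1] = 2·0 = 0.

0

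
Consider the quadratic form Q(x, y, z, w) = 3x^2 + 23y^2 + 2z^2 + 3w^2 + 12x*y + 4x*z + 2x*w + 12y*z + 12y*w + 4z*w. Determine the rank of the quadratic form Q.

3

The symmetric matrix is A = [[3, 6, 2, 1], [6, 23, 6, 6], [2, 6, 2, 2], [1, 6, 2, 3]].
Congruent diagonalization of A (simultaneous row and column reduction) yields pivots 3, 11, 10/33, 0.
That gives 3 positive, 1 zero pivots.
The rank is the number of nonzero pivots: 3.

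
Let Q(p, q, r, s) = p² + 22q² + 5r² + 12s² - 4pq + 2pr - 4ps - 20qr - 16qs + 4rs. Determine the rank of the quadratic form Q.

4

The symmetric matrix is A = [[1, -2, 1, -2], [-2, 22, -10, -8], [1, -10, 5, 2], [-2, -8, 2, 12]].
Row-reducing A symmetrically gives the diagonal entries 1, 18, 4/9, -4.
Counting signs: 3 positive, 1 negative.
The rank is the number of nonzero pivots: 4.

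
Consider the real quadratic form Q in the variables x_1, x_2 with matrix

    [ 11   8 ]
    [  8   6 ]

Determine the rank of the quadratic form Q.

2

An LDLᵀ factorisation of A has diagonal entries 11, 2/11.
So there are 2 positive pivots.
The rank is the number of nonzero pivots: 2.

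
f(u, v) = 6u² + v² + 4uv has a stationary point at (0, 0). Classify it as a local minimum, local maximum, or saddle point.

The Hessian at the origin is H = [[12, 4], [4, 2]].
det H = 12·2 − (4)² = 8 > 0 and H[1,1] = 12 > 0, so H is positive definite.
Therefore the origin is a local minimum.

local minimum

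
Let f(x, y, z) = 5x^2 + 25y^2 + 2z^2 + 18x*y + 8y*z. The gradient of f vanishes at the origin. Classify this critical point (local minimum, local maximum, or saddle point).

The Hessian at the origin is H = [[10, 18, 0], [18, 50, 8], [0, 8, 4]].
An LDLᵀ factorisation of H has diagonal entries 10, 88/5, 4/11.
So there are 3 positive pivots.
H is positive definite, so the origin is a strict local minimum.

local minimum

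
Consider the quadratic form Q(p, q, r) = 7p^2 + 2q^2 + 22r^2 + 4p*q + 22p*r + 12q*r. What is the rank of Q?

Write A = [[7, 2, 11], [2, 2, 6], [11, 6, 22]].
An LDLᵀ factorisation of A has diagonal entries 7, 10/7, -1.
That gives 2 positive, 1 negative pivots.
The rank is the number of nonzero pivots: 3.

3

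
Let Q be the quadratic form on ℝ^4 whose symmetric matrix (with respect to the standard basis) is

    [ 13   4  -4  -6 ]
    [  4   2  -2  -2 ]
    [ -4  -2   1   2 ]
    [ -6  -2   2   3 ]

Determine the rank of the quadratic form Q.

Symmetric row and column elimination reduces A to a congruent diagonal form with pivots 13, 10/13, -1, 1/5.
So there are 3 positive, 1 negative pivots.
The rank is the number of nonzero pivots: 4.

4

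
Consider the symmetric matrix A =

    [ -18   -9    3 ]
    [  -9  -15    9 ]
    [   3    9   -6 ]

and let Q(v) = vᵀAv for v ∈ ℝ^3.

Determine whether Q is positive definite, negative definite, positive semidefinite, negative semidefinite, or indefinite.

Leading principal minors: Δ_1 = -18, Δ_2 = 189, Δ_3 = -27.
The signs alternate starting with Δ_1 < 0, so by Sylvester's criterion Q is negative definite.

negative definite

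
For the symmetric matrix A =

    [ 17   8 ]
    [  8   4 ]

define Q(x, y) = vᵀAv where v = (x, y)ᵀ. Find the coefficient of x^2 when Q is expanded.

17

The coefficient of x^2 is the diagonal entry A[1,1] = 17.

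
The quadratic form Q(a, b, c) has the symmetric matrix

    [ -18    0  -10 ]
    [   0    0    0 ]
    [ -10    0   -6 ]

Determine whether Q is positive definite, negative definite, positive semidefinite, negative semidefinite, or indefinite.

Congruent diagonalization of A (simultaneous row and column reduction) yields pivots -18, 0, -4/9.
Counting signs: 2 negative, 1 zero.
Hence Q is negative semidefinite.

negative semidefinite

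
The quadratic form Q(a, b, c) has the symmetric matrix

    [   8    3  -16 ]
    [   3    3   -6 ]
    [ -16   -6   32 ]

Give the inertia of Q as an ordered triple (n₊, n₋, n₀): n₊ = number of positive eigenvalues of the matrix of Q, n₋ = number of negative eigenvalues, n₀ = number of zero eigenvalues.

(2, 0, 1)

Applying the same elementary operations to the rows and columns of A produces a congruent diagonal matrix with entries 8, 15/8, 0.
So there are 2 positive, 1 zero pivots.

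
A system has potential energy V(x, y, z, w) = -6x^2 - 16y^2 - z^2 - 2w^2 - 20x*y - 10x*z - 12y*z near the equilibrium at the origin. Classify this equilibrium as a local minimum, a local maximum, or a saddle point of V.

The Hessian at the origin is H = [[-12, -20, -10, 0], [-20, -32, -12, 0], [-10, -12, -2, 0], [0, 0, 0, -4]].
Row-reducing H symmetrically gives the diagonal entries -12, 4/3, -10, -4.
Counting signs: 1 positive, 3 negative.
H is indefinite, so the origin is a saddle point.

saddle point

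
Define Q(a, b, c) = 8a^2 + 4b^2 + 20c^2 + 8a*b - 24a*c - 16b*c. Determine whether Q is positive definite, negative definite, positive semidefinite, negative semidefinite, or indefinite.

The associated matrix is A = [[8, 4, -12], [4, 4, -8], [-12, -8, 20]].
Applying the same elementary operations to the rows and columns of A produces a congruent diagonal matrix with entries 8, 2, 0.
So there are 2 positive, 1 zero pivots.
Hence Q is positive semidefinite.

positive semidefinite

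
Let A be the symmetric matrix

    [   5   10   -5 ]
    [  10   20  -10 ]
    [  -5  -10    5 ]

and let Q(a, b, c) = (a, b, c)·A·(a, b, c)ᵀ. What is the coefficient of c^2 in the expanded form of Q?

The coefficient of c^2 is the diagonal entry A[3,3] = 5.

5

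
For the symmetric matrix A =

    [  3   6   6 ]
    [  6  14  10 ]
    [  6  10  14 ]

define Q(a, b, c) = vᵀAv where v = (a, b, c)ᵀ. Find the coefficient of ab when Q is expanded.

The coefficient of ab is A[1,2] + A[2,1] = 2·6 = 12.

12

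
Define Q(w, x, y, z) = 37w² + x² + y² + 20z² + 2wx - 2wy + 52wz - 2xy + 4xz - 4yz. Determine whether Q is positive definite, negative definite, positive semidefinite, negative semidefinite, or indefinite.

positive semidefinite

The symmetric matrix is A = [[37, 1, -1, 26], [1, 1, -1, 2], [-1, -1, 1, -2], [26, 2, -2, 20]].
Row-reducing A symmetrically gives the diagonal entries 37, 36/37, 0, 0.
That gives 2 positive, 2 zero pivots.
Hence Q is positive semidefinite.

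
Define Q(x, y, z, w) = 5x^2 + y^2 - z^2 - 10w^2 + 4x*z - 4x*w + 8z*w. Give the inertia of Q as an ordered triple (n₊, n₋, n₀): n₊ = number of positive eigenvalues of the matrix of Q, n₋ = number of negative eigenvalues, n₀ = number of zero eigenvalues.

The associated matrix is A = [[5, 0, 2, -2], [0, 1, 0, 0], [2, 0, -1, 4], [-2, 0, 4, -10]].
Congruent diagonalization of A (simultaneous row and column reduction) yields pivots 5, 1, -9/5, 2.
Counting signs: 3 positive, 1 negative.

(3, 1, 0)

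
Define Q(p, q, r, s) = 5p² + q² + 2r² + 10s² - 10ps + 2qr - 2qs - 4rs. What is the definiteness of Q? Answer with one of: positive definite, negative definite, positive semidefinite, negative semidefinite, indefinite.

The symmetric matrix of Q is A = [[5, 0, 0, -5], [0, 1, 1, -1], [0, 1, 2, -2], [-5, -1, -2, 10]].
Leading principal minors: Δ_1 = 5, Δ_2 = 5, Δ_3 = 5, Δ_4 = 15.
All leading principal minors are positive, so by Sylvester's criterion Q is positive definite.

positive definite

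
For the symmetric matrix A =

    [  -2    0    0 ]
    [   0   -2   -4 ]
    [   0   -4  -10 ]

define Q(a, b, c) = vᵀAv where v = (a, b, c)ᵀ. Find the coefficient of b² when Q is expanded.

-2

The coefficient of b² is the diagonal entry A[2,2] = -2.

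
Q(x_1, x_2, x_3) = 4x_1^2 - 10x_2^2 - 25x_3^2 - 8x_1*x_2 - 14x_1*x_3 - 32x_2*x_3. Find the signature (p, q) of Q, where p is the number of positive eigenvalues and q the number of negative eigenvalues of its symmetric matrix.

(2, 1)

The symmetric matrix is A = [[4, -4, -7], [-4, -10, -16], [-7, -16, -25]].
An LDLᵀ factorisation of A has diagonal entries 4, -14, 15/28.
That gives 2 positive, 1 negative pivots.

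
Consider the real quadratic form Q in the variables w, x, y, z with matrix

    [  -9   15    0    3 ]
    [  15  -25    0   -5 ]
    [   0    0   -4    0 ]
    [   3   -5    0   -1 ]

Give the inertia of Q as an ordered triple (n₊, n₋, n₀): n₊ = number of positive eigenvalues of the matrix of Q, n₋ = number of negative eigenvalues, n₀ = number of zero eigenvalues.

Symmetric row and column elimination reduces A to a congruent diagonal form with pivots -9, 0, -4, 0.
So there are 2 negative, 2 zero pivots.

(0, 2, 2)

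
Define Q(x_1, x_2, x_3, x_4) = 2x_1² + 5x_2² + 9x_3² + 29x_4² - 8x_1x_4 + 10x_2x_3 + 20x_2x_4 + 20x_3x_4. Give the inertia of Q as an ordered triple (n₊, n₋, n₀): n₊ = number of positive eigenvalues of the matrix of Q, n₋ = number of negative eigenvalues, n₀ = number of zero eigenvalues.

Write A = [[2, 0, 0, -4], [0, 5, 5, 10], [0, 5, 9, 10], [-4, 10, 10, 29]].
Symmetric row and column elimination reduces A to a congruent diagonal form with pivots 2, 5, 4, 1.
So there are 4 positive pivots.

(4, 0, 0)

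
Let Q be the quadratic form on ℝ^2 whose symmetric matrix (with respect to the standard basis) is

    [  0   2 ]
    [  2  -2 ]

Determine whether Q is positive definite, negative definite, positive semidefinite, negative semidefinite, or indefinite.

For the 2×2 matrix [[0, 2], [2, -2]]: det = 0·-2 − (2)² = -4, trace = -2.
det < 0 so the eigenvalues have opposite signs; the form is indefinite.

indefinite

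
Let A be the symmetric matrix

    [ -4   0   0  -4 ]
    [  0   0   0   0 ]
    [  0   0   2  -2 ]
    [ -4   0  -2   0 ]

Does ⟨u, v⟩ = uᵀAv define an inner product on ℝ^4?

no

Row-reducing A symmetrically gives the diagonal entries -4, 0, 2, 2.
Counting signs: 2 positive, 1 negative, 1 zero.
Hence Q is indefinite.
⟨·,·⟩ is an inner product exactly when A is positive definite.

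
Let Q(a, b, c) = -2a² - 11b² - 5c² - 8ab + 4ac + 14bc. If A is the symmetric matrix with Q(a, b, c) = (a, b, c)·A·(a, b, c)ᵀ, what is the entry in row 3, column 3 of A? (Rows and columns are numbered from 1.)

-5

The coefficient of c² in Q is -5, and that is exactly A[3,3].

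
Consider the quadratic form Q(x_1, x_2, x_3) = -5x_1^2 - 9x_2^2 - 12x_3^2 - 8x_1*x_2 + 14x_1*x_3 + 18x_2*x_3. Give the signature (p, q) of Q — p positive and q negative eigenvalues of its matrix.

(0, 3)

Write A = [[-5, -4, 7], [-4, -9, 9], [7, 9, -12]].
Congruent diagonalization of A (simultaneous row and column reduction) yields pivots -5, -29/5, -6/29.
Counting signs: 3 negative.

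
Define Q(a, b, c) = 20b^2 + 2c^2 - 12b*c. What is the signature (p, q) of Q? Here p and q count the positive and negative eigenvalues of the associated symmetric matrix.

(2, 0)

Write A = [[0, 0, 0], [0, 20, -6], [0, -6, 2]].
Row-reducing A symmetrically gives the diagonal entries 0, 20, 1/5.
Counting signs: 2 positive, 1 zero.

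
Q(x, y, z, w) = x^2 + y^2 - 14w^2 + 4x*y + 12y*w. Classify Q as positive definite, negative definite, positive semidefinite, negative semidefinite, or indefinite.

indefinite

The symmetric matrix is A = [[1, 2, 0, 0], [2, 1, 0, 6], [0, 0, 0, 0], [0, 6, 0, -14]].
Applying the same elementary operations to the rows and columns of A produces a congruent diagonal matrix with entries 1, -3, 0, -2.
That gives 1 positive, 2 negative, 1 zero pivots.
Hence Q is indefinite.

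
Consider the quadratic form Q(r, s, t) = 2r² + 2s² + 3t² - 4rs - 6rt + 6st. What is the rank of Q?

2

Write A = [[2, -2, -3], [-2, 2, 3], [-3, 3, 3]].
Congruent diagonalization of A (simultaneous row and column reduction) yields pivots 2, 0, -3/2.
That gives 1 positive, 1 negative, 1 zero pivots.
The rank is the number of nonzero pivots: 2.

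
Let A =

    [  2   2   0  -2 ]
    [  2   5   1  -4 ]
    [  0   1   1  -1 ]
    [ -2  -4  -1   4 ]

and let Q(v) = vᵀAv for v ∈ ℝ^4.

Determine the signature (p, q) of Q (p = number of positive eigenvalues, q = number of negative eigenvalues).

Row-reducing A symmetrically gives the diagonal entries 2, 3, 2/3, 1/2.
Counting signs: 4 positive.

(4, 0)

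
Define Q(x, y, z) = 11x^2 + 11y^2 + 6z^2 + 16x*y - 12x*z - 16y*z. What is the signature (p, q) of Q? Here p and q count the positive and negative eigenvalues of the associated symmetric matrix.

Write A = [[11, 8, -6], [8, 11, -8], [-6, -8, 6]].
Applying the same elementary operations to the rows and columns of A produces a congruent diagonal matrix with entries 11, 57/11, 10/57.
That gives 3 positive pivots.

(3, 0)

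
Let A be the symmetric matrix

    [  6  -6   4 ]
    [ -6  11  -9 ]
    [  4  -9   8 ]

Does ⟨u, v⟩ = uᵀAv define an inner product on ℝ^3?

yes

Leading principal minors: Δ_1 = 6, Δ_2 = 30, Δ_3 = 10.
All leading principal minors are positive, so by Sylvester's criterion Q is positive definite.
⟨·,·⟩ is an inner product exactly when A is positive definite.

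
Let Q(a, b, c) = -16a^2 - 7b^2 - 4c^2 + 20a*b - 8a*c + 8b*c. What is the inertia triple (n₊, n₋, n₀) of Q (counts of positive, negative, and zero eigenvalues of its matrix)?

(0, 2, 1)

Write A = [[-16, 10, -4], [10, -7, 4], [-4, 4, -4]].
Symmetric row and column elimination reduces A to a congruent diagonal form with pivots -16, -3/4, 0.
Counting signs: 2 negative, 1 zero.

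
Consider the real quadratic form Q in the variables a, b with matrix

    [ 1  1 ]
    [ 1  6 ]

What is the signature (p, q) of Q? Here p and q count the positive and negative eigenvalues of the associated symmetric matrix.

Congruent diagonalization of A (simultaneous row and column reduction) yields pivots 1, 5.
That gives 2 positive pivots.

(2, 0)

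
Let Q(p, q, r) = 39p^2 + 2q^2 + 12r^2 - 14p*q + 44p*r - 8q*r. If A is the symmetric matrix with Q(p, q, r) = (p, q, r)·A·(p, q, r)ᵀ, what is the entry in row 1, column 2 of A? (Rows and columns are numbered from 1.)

-7

The coefficient of p·q in Q is -14. For a symmetric A this equals A[1,2] + A[2,1] = 2·A[1,2].
So A[1,2] = -14/2 = -7.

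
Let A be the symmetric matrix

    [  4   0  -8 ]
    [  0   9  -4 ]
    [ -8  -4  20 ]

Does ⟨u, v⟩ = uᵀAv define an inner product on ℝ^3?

yes

Leading principal minors: Δ_1 = 4, Δ_2 = 36, Δ_3 = 80.
All leading principal minors are positive, so by Sylvester's criterion Q is positive definite.
⟨·,·⟩ is an inner product exactly when A is positive definite.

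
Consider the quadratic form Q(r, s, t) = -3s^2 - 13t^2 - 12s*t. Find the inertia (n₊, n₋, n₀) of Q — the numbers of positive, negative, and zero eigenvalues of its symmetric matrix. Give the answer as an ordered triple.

(0, 2, 1)

The associated matrix is A = [[0, 0, 0], [0, -3, -6], [0, -6, -13]].
Congruent diagonalization of A (simultaneous row and column reduction) yields pivots 0, -3, -1.
Counting signs: 2 negative, 1 zero.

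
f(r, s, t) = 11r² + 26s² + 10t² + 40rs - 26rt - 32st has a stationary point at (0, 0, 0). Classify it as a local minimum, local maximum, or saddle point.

The Hessian at the origin is H = [[22, 40, -26], [40, 52, -32], [-26, -32, 20]].
Row-reducing H symmetrically gives the diagonal entries 22, -228/11, 10/19.
Counting signs: 2 positive, 1 negative.
H is indefinite, so the origin is a saddle point.

saddle point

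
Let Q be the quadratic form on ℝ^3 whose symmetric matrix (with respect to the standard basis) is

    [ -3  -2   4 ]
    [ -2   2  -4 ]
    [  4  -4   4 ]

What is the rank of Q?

Row-reducing A symmetrically gives the diagonal entries -3, 10/3, -4.
So there are 1 positive, 2 negative pivots.
The rank is the number of nonzero pivots: 3.

3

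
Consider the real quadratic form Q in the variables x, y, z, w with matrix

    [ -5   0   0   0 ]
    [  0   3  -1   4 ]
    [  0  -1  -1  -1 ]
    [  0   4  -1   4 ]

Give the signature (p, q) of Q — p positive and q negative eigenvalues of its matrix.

Symmetric row and column elimination reduces A to a congruent diagonal form with pivots -5, 3, -4/3, -5/4.
Counting signs: 1 positive, 3 negative.

(1, 3)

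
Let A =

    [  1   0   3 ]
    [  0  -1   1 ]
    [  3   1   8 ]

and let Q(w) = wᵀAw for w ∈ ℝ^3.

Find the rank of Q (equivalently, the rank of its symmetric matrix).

2

Applying the same elementary operations to the rows and columns of A produces a congruent diagonal matrix with entries 1, -1, 0.
Counting signs: 1 positive, 1 negative, 1 zero.
The rank is the number of nonzero pivots: 2.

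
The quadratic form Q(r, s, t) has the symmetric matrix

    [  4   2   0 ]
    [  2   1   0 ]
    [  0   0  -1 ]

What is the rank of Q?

Row-reducing A symmetrically gives the diagonal entries 4, 0, -1.
That gives 1 positive, 1 negative, 1 zero pivots.
The rank is the number of nonzero pivots: 2.

2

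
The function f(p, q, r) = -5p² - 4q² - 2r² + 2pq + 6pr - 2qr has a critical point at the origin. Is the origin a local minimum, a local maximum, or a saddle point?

The Hessian at the origin is H = [[-10, 2, 6], [2, -8, -2], [6, -2, -4]].
Symmetric row and column elimination reduces H to a congruent diagonal form with pivots -10, -38/5, -6/19.
Counting signs: 3 negative.
H is negative definite, so the origin is a strict local maximum.

local maximum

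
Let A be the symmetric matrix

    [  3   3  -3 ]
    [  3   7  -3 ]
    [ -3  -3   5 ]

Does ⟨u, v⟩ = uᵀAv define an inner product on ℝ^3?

Congruent diagonalization of A (simultaneous row and column reduction) yields pivots 3, 4, 2.
That gives 3 positive pivots.
Hence Q is positive definite.
⟨·,·⟩ is an inner product exactly when A is positive definite.

yes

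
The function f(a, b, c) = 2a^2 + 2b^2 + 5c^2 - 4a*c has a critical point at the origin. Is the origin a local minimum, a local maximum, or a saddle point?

The Hessian at the origin is H = [[4, 0, -4], [0, 4, 0], [-4, 0, 10]].
Row-reducing H symmetrically gives the diagonal entries 4, 4, 6.
Counting signs: 3 positive.
H is positive definite, so the origin is a strict local minimum.

local minimum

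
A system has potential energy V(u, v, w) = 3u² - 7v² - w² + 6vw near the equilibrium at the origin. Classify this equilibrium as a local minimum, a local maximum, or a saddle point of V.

saddle point

The Hessian at the origin is H = [[6, 0, 0], [0, -14, 6], [0, 6, -2]].
Congruent diagonalization of H (simultaneous row and column reduction) yields pivots 6, -14, 4/7.
That gives 2 positive, 1 negative pivots.
H is indefinite, so the origin is a saddle point.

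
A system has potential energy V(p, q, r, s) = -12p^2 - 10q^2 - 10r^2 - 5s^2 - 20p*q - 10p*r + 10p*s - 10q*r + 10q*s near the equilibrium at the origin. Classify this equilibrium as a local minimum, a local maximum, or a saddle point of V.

The Hessian at the origin is H = [[-24, -20, -10, 10], [-20, -20, -10, 10], [-10, -10, -20, 0], [10, 10, 0, -10]].
An LDLᵀ factorisation of H has diagonal entries -24, -10/3, -15, -10/3.
That gives 4 negative pivots.
H is negative definite, so the origin is a strict local maximum.

local maximum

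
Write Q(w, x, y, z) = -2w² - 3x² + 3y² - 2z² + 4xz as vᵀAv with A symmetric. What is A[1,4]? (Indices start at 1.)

0

The coefficient of w·z in Q is 0. For a symmetric A this equals A[1,4] + A[4,1] = 2·A[1,4].
So A[1,4] = 0/2 = 0.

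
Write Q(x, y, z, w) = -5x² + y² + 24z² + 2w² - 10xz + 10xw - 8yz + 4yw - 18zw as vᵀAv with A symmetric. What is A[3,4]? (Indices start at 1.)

-9

The coefficient of z·w in Q is -18. For a symmetric A this equals A[3,4] + A[4,3] = 2·A[3,4].
So A[3,4] = -18/2 = -9.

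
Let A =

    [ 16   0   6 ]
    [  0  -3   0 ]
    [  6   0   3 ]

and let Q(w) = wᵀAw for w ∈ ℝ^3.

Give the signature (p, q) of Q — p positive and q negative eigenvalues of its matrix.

Row-reducing A symmetrically gives the diagonal entries 16, -3, 3/4.
So there are 2 positive, 1 negative pivots.

(2, 1)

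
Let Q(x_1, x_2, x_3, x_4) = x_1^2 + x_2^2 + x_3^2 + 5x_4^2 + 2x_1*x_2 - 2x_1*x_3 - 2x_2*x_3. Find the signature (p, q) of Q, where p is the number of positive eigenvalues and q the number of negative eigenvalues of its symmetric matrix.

The symmetric matrix is A = [[1, 1, -1, 0], [1, 1, -1, 0], [-1, -1, 1, 0], [0, 0, 0, 5]].
Symmetric row and column elimination reduces A to a congruent diagonal form with pivots 1, 0, 0, 5.
That gives 2 positive, 2 zero pivots.

(2, 0)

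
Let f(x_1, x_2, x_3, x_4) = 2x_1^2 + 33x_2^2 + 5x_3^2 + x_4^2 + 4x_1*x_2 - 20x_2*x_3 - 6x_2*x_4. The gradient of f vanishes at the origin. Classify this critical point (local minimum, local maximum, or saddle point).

The Hessian at the origin is H = [[4, 4, 0, 0], [4, 66, -20, -6], [0, -20, 10, 0], [0, -6, 0, 2]].
Applying the same elementary operations to the rows and columns of H produces a congruent diagonal matrix with entries 4, 62, 110/31, 4/11.
Counting signs: 4 positive.
H is positive definite, so the origin is a strict local minimum.

local minimum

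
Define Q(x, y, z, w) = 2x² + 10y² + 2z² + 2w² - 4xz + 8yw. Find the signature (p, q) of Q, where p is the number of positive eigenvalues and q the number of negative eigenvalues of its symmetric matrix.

The associated matrix is A = [[2, 0, -2, 0], [0, 10, 0, 4], [-2, 0, 2, 0], [0, 4, 0, 2]].
Applying the same elementary operations to the rows and columns of A produces a congruent diagonal matrix with entries 2, 10, 0, 2/5.
That gives 3 positive, 1 zero pivots.

(3, 0)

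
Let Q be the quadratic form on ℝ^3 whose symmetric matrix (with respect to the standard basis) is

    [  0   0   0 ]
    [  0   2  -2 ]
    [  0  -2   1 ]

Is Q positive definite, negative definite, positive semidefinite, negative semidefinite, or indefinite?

Applying the same elementary operations to the rows and columns of A produces a congruent diagonal matrix with entries 0, 2, -1.
That gives 1 positive, 1 negative, 1 zero pivots.
Hence Q is indefinite.

indefinite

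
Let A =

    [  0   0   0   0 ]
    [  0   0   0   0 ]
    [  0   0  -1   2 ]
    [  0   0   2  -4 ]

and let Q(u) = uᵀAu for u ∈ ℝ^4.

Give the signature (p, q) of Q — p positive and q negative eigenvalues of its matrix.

(0, 1)

Row-reducing A symmetrically gives the diagonal entries 0, 0, -1, 0.
That gives 1 negative, 3 zero pivots.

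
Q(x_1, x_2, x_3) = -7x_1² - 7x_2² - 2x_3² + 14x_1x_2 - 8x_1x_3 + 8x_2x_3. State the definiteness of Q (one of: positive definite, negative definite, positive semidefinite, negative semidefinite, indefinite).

The associated matrix is A = [[-7, 7, -4], [7, -7, 4], [-4, 4, -2]].
Row-reducing A symmetrically gives the diagonal entries -7, 0, 2/7.
That gives 1 positive, 1 negative, 1 zero pivots.
Hence Q is indefinite.

indefinite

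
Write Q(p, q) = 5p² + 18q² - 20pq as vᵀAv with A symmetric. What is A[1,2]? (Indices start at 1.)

-10

The coefficient of p·q in Q is -20. For a symmetric A this equals A[1,2] + A[2,1] = 2·A[1,2].
So A[1,2] = -20/2 = -10.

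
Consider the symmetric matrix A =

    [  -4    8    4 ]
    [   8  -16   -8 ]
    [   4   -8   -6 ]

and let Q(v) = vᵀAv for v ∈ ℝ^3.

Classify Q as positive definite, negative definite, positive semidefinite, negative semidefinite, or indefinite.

Applying the same elementary operations to the rows and columns of A produces a congruent diagonal matrix with entries -4, 0, -2.
Counting signs: 2 negative, 1 zero.
Hence Q is negative semidefinite.

negative semidefinite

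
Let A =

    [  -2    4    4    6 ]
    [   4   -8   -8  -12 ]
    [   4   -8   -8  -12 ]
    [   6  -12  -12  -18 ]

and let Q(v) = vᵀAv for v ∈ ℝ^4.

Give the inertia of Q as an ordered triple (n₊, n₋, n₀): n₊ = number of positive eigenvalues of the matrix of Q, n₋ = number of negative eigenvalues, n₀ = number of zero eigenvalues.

Applying the same elementary operations to the rows and columns of A produces a congruent diagonal matrix with entries -2, 0, 0, 0.
So there are 1 negative, 3 zero pivots.

(0, 1, 3)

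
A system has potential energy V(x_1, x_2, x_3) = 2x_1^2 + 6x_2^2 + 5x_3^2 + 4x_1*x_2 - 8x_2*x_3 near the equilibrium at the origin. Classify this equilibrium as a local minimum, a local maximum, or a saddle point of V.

local minimum

The Hessian at the origin is H = [[4, 4, 0], [4, 12, -8], [0, -8, 10]].
Row-reducing H symmetrically gives the diagonal entries 4, 8, 2.
So there are 3 positive pivots.
H is positive definite, so the origin is a strict local minimum.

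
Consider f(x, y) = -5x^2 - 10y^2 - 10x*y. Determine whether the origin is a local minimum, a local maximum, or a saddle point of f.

local maximum

The Hessian at the origin is H = [[-10, -10], [-10, -20]].
det H = -10·-20 − (-10)² = 100 > 0 and H[1,1] = -10 < 0, so H is negative definite.
Therefore the origin is a local maximum.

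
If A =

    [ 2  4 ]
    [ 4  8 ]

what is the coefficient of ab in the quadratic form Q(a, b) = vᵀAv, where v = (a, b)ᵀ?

8

The coefficient of ab is A[1,2] + A[2,1] = 2·4 = 8.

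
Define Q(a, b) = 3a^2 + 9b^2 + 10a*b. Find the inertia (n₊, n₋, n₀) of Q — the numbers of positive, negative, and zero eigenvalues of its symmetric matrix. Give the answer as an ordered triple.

The symmetric matrix is A = [[3, 5], [5, 9]].
Applying the same elementary operations to the rows and columns of A produces a congruent diagonal matrix with entries 3, 2/3.
Counting signs: 2 positive.

(2, 0, 0)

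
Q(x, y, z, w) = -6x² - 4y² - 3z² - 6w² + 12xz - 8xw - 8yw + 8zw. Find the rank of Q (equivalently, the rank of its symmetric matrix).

4

Write A = [[-6, 0, 6, -4], [0, -4, 0, -4], [6, 0, -3, 4], [-4, -4, 4, -6]].
Row-reducing A symmetrically gives the diagonal entries -6, -4, 3, 2/3.
So there are 2 positive, 2 negative pivots.
The rank is the number of nonzero pivots: 4.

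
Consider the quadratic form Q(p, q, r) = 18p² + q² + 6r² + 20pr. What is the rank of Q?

3

The associated matrix is A = [[18, 0, 10], [0, 1, 0], [10, 0, 6]].
Symmetric row and column elimination reduces A to a congruent diagonal form with pivots 18, 1, 4/9.
So there are 3 positive pivots.
The rank is the number of nonzero pivots: 3.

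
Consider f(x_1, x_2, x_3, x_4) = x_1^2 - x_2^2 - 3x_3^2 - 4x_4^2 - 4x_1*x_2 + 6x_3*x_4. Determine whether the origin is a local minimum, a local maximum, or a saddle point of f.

saddle point

The Hessian at the origin is H = [[2, -4, 0, 0], [-4, -2, 0, 0], [0, 0, -6, 6], [0, 0, 6, -8]].
Row-reducing H symmetrically gives the diagonal entries 2, -10, -6, -2.
So there are 1 positive, 3 negative pivots.
H is indefinite, so the origin is a saddle point.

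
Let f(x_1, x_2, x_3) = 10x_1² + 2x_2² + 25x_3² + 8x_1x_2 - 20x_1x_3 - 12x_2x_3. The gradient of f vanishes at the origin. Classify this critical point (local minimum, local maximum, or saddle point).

The Hessian at the origin is H = [[20, 8, -20], [8, 4, -12], [-20, -12, 50]].
Symmetric row and column elimination reduces H to a congruent diagonal form with pivots 20, 4/5, 10.
So there are 3 positive pivots.
H is positive definite, so the origin is a strict local minimum.

local minimum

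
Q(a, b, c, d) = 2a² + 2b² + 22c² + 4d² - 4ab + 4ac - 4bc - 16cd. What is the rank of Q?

3

The associated matrix is A = [[2, -2, 2, 0], [-2, 2, -2, 0], [2, -2, 22, -8], [0, 0, -8, 4]].
Row-reducing A symmetrically gives the diagonal entries 2, 0, 20, 4/5.
So there are 3 positive, 1 zero pivots.
The rank is the number of nonzero pivots: 3.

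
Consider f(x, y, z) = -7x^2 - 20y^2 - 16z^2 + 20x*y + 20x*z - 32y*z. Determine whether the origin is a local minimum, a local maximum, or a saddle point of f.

local maximum

The Hessian at the origin is H = [[-14, 20, 20], [20, -40, -32], [20, -32, -32]].
Symmetric row and column elimination reduces H to a congruent diagonal form with pivots -14, -80/7, -12/5.
Counting signs: 3 negative.
H is negative definite, so the origin is a strict local maximum.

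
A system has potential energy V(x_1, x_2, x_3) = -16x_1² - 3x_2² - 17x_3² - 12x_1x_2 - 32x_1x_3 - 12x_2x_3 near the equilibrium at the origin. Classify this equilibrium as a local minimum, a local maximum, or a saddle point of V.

local maximum

The Hessian at the origin is H = [[-32, -12, -32], [-12, -6, -12], [-32, -12, -34]].
Applying the same elementary operations to the rows and columns of H produces a congruent diagonal matrix with entries -32, -3/2, -2.
That gives 3 negative pivots.
H is negative definite, so the origin is a strict local maximum.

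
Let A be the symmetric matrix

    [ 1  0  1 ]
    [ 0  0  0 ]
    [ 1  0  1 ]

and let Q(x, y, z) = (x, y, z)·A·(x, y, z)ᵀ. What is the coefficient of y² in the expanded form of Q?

The coefficient of y² is the diagonal entry A[2,2] = 0.

0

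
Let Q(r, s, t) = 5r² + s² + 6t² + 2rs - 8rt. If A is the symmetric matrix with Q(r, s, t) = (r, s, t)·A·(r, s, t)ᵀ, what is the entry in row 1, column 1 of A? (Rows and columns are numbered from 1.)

5

The coefficient of r² in Q is 5, and that is exactly A[1,1].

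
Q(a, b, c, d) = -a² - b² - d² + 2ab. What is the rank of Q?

Write A = [[-1, 1, 0, 0], [1, -1, 0, 0], [0, 0, 0, 0], [0, 0, 0, -1]].
Symmetric row and column elimination reduces A to a congruent diagonal form with pivots -1, 0, 0, -1.
Counting signs: 2 negative, 2 zero.
The rank is the number of nonzero pivots: 2.

2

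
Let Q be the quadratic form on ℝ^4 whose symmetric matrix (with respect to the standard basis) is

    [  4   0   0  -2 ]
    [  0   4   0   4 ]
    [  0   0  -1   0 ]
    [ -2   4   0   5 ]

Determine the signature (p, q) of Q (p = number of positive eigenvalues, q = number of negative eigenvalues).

Row-reducing A symmetrically gives the diagonal entries 4, 4, -1, 0.
That gives 2 positive, 1 negative, 1 zero pivots.

(2, 1)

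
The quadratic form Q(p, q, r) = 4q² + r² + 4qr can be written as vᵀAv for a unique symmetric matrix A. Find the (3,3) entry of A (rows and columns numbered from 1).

The coefficient of r² in Q is 1, and that is exactly A[3,3].

1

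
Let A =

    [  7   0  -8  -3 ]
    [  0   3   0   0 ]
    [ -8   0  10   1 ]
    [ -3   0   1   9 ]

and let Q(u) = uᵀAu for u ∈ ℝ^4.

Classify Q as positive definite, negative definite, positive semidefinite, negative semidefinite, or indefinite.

Leading principal minors: Δ_1 = 7, Δ_2 = 21, Δ_3 = 18, Δ_4 = 15.
All leading principal minors are positive, so by Sylvester's criterion Q is positive definite.

positive definite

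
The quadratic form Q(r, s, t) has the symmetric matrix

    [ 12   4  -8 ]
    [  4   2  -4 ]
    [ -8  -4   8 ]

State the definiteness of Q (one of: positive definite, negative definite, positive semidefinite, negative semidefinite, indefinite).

Row-reducing A symmetrically gives the diagonal entries 12, 2/3, 0.
That gives 2 positive, 1 zero pivots.
Hence Q is positive semidefinite.

positive semidefinite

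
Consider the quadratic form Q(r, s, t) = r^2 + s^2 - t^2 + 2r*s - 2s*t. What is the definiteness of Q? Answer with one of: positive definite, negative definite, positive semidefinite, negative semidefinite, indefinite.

indefinite

The symmetric matrix is A = [[1, 1, 0], [1, 1, -1], [0, -1, -1]].
A is congruent to a diagonal matrix with 2 positive, 1 negative and 0 zero entries, so Q is indefinite.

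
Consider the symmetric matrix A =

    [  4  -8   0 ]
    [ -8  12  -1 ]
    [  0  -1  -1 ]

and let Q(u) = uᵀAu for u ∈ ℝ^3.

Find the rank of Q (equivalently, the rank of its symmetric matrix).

Symmetric row and column elimination reduces A to a congruent diagonal form with pivots 4, -4, -3/4.
So there are 1 positive, 2 negative pivots.
The rank is the number of nonzero pivots: 3.

3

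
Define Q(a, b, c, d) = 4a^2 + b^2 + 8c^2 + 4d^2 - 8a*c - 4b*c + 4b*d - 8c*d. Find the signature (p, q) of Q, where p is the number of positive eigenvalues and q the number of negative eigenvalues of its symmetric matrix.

(2, 0)

The associated matrix is A = [[4, 0, -4, 0], [0, 1, -2, 2], [-4, -2, 8, -4], [0, 2, -4, 4]].
Congruent diagonalization of A (simultaneous row and column reduction) yields pivots 4, 1, 0, 0.
Counting signs: 2 positive, 2 zero.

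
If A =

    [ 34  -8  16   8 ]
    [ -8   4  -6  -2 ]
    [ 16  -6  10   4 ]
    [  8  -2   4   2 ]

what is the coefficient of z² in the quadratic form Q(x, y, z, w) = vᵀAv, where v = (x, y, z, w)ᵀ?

The coefficient of z² is the diagonal entry A[3,3] = 10.

10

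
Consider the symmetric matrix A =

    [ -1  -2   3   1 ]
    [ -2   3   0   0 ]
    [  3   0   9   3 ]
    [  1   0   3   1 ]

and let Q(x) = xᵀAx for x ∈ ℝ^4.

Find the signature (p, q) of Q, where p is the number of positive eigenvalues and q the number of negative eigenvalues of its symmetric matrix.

(2, 1)

Symmetric row and column elimination reduces A to a congruent diagonal form with pivots -1, 7, 90/7, 0.
That gives 2 positive, 1 negative, 1 zero pivots.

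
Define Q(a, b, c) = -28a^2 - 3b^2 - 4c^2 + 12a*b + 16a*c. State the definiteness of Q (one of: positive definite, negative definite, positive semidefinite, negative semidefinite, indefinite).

Write A = [[-28, 6, 8], [6, -3, 0], [8, 0, -4]].
Symmetric row and column elimination reduces A to a congruent diagonal form with pivots -28, -12/7, 0.
That gives 2 negative, 1 zero pivots.
Hence Q is negative semidefinite.

negative semidefinite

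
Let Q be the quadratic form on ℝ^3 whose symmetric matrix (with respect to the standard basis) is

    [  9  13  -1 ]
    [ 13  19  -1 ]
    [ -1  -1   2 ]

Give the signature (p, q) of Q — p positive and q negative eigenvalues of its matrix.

(3, 0)

Symmetric row and column elimination reduces A to a congruent diagonal form with pivots 9, 2/9, 1.
So there are 3 positive pivots.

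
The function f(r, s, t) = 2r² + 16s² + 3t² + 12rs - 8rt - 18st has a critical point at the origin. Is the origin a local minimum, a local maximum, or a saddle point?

saddle point

The Hessian at the origin is H = [[4, 12, -8], [12, 32, -18], [-8, -18, 6]].
Applying the same elementary operations to the rows and columns of H produces a congruent diagonal matrix with entries 4, -4, -1.
So there are 1 positive, 2 negative pivots.
H is indefinite, so the origin is a saddle point.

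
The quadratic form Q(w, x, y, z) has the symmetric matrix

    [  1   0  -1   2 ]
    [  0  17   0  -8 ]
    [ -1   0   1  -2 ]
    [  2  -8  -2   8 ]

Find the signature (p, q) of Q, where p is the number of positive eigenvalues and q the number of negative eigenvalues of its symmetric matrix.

(3, 0)

Applying the same elementary operations to the rows and columns of A produces a congruent diagonal matrix with entries 1, 17, 0, 4/17.
Counting signs: 3 positive, 1 zero.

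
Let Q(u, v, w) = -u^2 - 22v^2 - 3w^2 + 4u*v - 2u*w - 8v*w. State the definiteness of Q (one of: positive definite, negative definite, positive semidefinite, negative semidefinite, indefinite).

Write A = [[-1, 2, -1], [2, -22, -4], [-1, -4, -3]].
Applying the same elementary operations to the rows and columns of A produces a congruent diagonal matrix with entries -1, -18, 0.
That gives 2 negative, 1 zero pivots.
Hence Q is negative semidefinite.

negative semidefinite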